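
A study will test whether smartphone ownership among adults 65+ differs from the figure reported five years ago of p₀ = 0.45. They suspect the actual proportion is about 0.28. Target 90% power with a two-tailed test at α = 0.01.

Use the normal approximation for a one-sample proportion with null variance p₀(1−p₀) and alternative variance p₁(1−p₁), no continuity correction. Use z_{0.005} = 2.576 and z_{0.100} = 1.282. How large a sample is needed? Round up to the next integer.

n = [z_{α/2}·√(p₀q₀) + z_β·√(p₁q₁)]² / (p₁ − p₀)²
  = [2.576·√(0.45·0.55) + 1.282·√(0.28·0.72)]² / (-0.17)²
  = [2.576·0.4975 + 1.282·0.4490]² / 0.0289
  = [1.8572]² / 0.0289
  = 119.34
Round up → n = 120.

n = 120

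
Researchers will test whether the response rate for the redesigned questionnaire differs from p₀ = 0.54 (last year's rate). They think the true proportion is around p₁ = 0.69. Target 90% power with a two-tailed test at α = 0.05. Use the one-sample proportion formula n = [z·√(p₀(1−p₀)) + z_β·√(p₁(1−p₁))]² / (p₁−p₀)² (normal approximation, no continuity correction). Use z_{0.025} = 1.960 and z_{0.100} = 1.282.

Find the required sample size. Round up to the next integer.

n = [z_{α/2}·√(p₀q₀) + z_β·√(p₁q₁)]² / (p₁ − p₀)²
  = [1.960·√(0.54·0.46) + 1.282·√(0.69·0.31)]² / (0.15)²
  = [1.960·0.4984 + 1.282·0.4625]² / 0.0225
  = [1.5698]² / 0.0225
  = 109.52
Round up → n = 110.

n = 110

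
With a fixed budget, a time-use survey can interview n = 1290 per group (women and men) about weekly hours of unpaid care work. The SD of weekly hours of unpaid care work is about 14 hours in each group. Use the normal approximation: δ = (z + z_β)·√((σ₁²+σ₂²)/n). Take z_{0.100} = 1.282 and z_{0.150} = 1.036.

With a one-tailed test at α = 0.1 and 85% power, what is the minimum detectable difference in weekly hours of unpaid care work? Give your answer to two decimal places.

δ = (z_α + z_β) · √((σ₁²+σ₂²)/n)
  = (1.282 + 1.036) · √(392/1290)
  = 2.318 · √0.30388
  = 2.318 · 0.5512
  = 1.2778

Minimum detectable difference ≈ 1.28 hours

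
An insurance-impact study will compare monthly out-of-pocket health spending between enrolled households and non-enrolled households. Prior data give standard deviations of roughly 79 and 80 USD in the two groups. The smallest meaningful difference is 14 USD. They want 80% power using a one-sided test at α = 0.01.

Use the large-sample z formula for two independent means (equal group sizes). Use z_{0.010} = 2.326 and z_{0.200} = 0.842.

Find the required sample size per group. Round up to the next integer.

n = 648 per group

n = (z_α + z_β)² · (σ₁² + σ₂²) / δ²
  = (2.326 + 0.842)² · (79² + 80² = 12641) / 14²
  = 10.0362 · 12641 / 196
  = 647.29
Round up → n = 648 per group.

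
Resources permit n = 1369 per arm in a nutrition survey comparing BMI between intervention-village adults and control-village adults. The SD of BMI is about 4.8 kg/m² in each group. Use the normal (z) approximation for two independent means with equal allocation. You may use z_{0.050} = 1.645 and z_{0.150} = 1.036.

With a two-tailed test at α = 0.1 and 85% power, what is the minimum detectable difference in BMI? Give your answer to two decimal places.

δ = (z_{α/2} + z_β) · √((σ₁²+σ₂²)/n)
  = (1.645 + 1.036) · √(46.08/1369)
  = 2.681 · √0.03366
  = 2.681 · 0.1835
  = 0.4919

Minimum detectable difference ≈ 0.49 kg/m²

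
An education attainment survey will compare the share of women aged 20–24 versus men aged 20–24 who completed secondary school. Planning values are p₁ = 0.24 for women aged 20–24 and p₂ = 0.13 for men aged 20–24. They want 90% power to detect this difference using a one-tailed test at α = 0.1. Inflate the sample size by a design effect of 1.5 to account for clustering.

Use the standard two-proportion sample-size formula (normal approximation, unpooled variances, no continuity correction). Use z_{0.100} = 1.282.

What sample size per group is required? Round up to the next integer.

n = 241 per group

n = (z_α + z_β)² · [p₁(1−p₁) + p₂(1−p₂)] / (p₁ − p₂)²
  = (1.282 + 1.282)² · (0.24·0.76 + 0.13·0.87) / (0.11)²
  = (2.564)² · (0.1824 + 0.1131) / 0.0121
  = 6.5741 · 0.2955 / 0.0121
  = 160.55
Design effect: 1.5 × 160.55 = 240.82.
Round up → n = 241 per group.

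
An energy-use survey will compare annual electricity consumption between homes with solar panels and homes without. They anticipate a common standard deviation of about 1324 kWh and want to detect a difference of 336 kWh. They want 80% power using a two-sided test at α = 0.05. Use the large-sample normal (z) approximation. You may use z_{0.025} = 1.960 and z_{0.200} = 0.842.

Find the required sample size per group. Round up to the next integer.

n = (z_{α/2} + z_β)² · (σ₁² + σ₂²) / δ²
  = (1.960 + 0.842)² · (2·1324² = 3505952) / 336²
  = 7.8512 · 3505952 / 112896
  = 243.82
Round up → n = 244 per group.

n = 244 per group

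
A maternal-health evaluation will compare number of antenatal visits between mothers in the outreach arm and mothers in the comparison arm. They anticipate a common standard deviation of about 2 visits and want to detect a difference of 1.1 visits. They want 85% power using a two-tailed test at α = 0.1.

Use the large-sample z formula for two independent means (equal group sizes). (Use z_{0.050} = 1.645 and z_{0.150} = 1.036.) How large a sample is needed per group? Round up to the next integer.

n = 48 per group

n = (z_{α/2} + z_β)² · (σ₁² + σ₂²) / δ²
  = (1.645 + 1.036)² · (2·2² = 8) / 1.1²
  = 7.1878 · 8 / 1.21
  = 47.52
Round up → n = 48 per group.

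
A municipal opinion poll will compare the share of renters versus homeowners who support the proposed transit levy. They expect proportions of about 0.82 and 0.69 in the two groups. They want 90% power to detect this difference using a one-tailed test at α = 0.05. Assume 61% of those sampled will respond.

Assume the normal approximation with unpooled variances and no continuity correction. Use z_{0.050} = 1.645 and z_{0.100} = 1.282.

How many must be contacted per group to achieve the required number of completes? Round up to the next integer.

n = 301 per group

n = (z_α + z_β)² · [p₁(1−p₁) + p₂(1−p₂)] / (p₁ − p₂)²
  = (1.645 + 1.282)² · (0.82·0.18 + 0.69·0.31) / (0.13)²
  = (2.927)² · (0.1476 + 0.2139) / 0.0169
  = 8.5673 · 0.3615 / 0.0169
  = 183.26
Adjust for 61% response: 183.26 / 0.61 = 300.43.
Round up → n = 301 per group.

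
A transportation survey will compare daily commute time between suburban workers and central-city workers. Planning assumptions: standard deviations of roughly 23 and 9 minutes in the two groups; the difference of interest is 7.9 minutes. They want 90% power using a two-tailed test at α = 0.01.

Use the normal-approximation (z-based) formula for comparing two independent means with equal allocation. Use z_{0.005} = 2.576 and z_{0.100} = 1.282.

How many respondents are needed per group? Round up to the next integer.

n = 146 per group

n = (z_{α/2} + z_β)² · (σ₁² + σ₂²) / δ²
  = (2.576 + 1.282)² · (23² + 9² = 610) / 7.9²
  = 14.8842 · 610 / 62.41
  = 145.48
Round up → n = 146 per group.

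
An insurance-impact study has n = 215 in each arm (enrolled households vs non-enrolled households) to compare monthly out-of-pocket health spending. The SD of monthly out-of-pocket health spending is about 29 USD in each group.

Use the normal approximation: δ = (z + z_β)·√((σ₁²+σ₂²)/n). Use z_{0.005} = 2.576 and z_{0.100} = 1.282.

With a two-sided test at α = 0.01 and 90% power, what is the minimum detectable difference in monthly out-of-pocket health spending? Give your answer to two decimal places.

Minimum detectable difference ≈ 10.79 USD

δ = (z_{α/2} + z_β) · √((σ₁²+σ₂²)/n)
  = (2.576 + 1.282) · √(1682/215)
  = 3.858 · √7.8233
  = 3.858 · 2.7970
  = 10.7909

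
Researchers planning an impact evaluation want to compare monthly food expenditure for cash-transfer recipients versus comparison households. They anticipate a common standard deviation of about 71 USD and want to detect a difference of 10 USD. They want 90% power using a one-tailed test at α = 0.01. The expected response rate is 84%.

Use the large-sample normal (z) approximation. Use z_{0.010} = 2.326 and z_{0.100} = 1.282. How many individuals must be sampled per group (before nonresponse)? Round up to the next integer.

n = 1563 per group

n = (z_α + z_β)² · (σ₁² + σ₂²) / δ²
  = (2.326 + 1.282)² · (2·71² = 10082) / 10²
  = 13.0177 · 10082 / 100
  = 1312.44
Adjust for 84% response: 1312.44 / 0.84 = 1562.43.
Round up → n = 1563 per group.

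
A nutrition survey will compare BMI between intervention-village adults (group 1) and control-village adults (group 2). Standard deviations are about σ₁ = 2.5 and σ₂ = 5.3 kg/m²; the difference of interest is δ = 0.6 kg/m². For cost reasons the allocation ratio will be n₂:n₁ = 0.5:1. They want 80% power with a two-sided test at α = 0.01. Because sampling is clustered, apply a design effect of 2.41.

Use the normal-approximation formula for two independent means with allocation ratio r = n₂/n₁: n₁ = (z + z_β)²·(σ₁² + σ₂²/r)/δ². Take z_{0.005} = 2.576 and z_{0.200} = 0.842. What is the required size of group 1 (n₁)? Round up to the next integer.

n₁ = 4883

n₁ = (z_{α/2} + z_β)² · (σ₁² + σ₂²/r) / δ²
   = (2.576 + 0.842)² · (2.5² + 5.3²/0.5) / 0.6²
   = 11.6827 · (6.25 + 56.18) / 0.36
   = 11.6827 · 62.43 / 0.36
   = 2025.98
Design effect: 2.41 × 2025.98 = 4882.61.
Round up → n₁ = 4883; n₂ = r·n₁ = 0.5 × 4883 = 2442.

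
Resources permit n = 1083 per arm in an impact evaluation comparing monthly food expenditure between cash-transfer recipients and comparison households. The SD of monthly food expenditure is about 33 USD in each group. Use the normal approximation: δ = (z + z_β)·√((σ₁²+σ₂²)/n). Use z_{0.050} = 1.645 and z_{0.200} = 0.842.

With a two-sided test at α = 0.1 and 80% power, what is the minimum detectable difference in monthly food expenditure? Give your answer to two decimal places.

δ = (z_{α/2} + z_β) · √((σ₁²+σ₂²)/n)
  = (1.645 + 0.842) · √(2178/1083)
  = 2.487 · √2.0111
  = 2.487 · 1.4181
  = 3.5269

Minimum detectable difference ≈ 3.53 USD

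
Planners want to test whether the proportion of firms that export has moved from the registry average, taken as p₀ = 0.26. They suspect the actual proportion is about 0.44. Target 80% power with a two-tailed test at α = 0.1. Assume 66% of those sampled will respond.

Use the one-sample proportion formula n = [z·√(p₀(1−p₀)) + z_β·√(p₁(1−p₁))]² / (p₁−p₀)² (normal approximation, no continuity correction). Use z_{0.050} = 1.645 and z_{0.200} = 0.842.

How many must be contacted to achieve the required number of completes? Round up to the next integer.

n = 61

n = [z_{α/2}·√(p₀q₀) + z_β·√(p₁q₁)]² / (p₁ − p₀)²
  = [1.645·√(0.26·0.74) + 0.842·√(0.44·0.56)]² / (0.18)²
  = [1.645·0.4386 + 0.842·0.4964]² / 0.0324
  = [1.1395]² / 0.0324
  = 40.08
Adjust for 66% response: 40.08 / 0.66 = 60.72.
Round up → n = 61.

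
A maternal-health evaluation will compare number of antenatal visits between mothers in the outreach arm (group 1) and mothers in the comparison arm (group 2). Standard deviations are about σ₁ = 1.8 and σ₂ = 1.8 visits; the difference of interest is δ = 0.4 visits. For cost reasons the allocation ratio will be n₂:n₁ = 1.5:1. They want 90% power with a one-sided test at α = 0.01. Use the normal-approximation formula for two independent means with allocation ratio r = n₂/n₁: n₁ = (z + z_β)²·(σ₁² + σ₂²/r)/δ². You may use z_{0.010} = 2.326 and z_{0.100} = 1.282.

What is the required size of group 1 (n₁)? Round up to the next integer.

n₁ = (z_α + z_β)² · (σ₁² + σ₂²/r) / δ²
   = (2.326 + 1.282)² · (1.8² + 1.8²/1.5) / 0.4²
   = 13.0177 · (3.24 + 2.16) / 0.16
   = 13.0177 · 5.4 / 0.16
   = 439.35
Round up → n₁ = 440; n₂ = r·n₁ = 1.5 × 440 = 660.

n₁ = 440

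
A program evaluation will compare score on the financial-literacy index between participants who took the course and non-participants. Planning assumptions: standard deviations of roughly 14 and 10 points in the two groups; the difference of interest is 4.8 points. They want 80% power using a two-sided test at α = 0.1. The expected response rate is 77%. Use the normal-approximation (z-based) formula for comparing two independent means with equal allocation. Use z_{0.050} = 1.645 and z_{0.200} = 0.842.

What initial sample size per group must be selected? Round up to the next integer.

n = (z_{α/2} + z_β)² · (σ₁² + σ₂²) / δ²
  = (1.645 + 0.842)² · (14² + 10² = 296) / 4.8²
  = 6.1852 · 296 / 23.04
  = 79.46
Adjust for 77% response: 79.46 / 0.77 = 103.20.
Round up → n = 104 per group.

n = 104 per group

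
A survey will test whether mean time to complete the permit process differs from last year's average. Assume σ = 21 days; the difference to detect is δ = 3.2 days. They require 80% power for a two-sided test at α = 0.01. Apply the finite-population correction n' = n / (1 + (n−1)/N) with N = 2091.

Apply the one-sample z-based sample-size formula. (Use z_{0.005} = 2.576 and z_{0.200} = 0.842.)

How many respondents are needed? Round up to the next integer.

n = (z_{α/2} + z_β)² · σ² / δ²
  = (2.576 + 0.842)² · 21² / 3.2²
  = 11.6827 · 441 / 10.24
  = 503.13
Finite-population correction (N = 2091): 503.13 / (1 + (503.13 − 1)/2091) = 405.71.
Round up → n = 406.

n = 406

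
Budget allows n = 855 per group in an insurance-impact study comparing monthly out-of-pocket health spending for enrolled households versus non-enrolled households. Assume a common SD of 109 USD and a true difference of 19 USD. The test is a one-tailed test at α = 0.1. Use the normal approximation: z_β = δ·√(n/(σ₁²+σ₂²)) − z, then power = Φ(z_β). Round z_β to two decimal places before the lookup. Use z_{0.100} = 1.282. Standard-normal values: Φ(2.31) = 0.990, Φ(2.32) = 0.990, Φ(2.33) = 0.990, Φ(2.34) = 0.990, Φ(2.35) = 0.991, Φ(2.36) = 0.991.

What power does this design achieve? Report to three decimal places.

Power ≈ 0.990

z_β = δ·√(n/(σ₁²+σ₂²)) − z_α
    = 19 · √(855/23762) − 1.282
    = 19 · 0.18969 − 1.282
    = 3.6041 − 1.282 = 2.3221 → 2.32
Power = Φ(2.32) = 0.990.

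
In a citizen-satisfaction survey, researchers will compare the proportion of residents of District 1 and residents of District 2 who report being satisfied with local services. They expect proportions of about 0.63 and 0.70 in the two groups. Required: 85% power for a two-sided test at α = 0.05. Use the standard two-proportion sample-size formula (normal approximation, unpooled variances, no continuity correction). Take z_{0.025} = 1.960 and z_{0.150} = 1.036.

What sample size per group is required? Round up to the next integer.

n = 812 per group

n = (z_{α/2} + z_β)² · [p₁(1−p₁) + p₂(1−p₂)] / (p₁ − p₂)²
  = (1.960 + 1.036)² · (0.63·0.37 + 0.70·0.30) / (-0.07)²
  = (2.996)² · (0.2331 + 0.2100) / 0.0049
  = 8.9760 · 0.4431 / 0.0049
  = 811.69
Round up → n = 812 per group.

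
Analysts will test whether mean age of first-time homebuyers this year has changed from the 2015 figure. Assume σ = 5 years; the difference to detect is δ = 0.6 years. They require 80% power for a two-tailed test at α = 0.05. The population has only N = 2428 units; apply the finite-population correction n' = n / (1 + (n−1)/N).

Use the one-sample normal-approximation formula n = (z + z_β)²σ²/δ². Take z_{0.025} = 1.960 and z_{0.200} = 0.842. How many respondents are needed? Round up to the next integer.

n = (z_{α/2} + z_β)² · σ² / δ²
  = (1.960 + 0.842)² · 5² / 0.6²
  = 7.8512 · 25 / 0.36
  = 545.22
Finite-population correction (N = 2428): 545.22 / (1 + (545.22 − 1)/2428) = 445.39.
Round up → n = 446.

n = 446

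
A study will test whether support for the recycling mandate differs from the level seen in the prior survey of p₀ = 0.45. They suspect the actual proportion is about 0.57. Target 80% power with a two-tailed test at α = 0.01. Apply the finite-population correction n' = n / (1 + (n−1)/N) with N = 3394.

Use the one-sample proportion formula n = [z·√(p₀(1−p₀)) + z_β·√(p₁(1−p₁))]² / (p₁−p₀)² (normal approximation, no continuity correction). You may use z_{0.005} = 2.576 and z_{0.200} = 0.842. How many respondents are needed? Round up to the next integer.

n = 190

n = [z_{α/2}·√(p₀q₀) + z_β·√(p₁q₁)]² / (p₁ − p₀)²
  = [2.576·√(0.45·0.55) + 0.842·√(0.57·0.43)]² / (0.12)²
  = [2.576·0.4975 + 0.842·0.4951]² / 0.0144
  = [1.6984]² / 0.0144
  = 200.32
Finite-population correction (N = 3394): 200.32 / (1 + (200.32 − 1)/3394) = 189.21.
Round up → n = 190.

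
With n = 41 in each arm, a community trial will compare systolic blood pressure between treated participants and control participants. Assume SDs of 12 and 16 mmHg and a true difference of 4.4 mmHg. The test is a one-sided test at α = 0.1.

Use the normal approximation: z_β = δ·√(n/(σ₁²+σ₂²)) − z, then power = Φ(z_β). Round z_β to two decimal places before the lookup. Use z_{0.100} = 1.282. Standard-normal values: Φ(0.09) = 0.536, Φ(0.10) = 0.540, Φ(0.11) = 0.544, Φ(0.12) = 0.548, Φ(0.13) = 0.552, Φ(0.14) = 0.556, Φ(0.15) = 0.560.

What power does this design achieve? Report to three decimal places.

z_β = δ·√(n/(σ₁²+σ₂²)) − z_α
    = 4.4 · √(41/400) − 1.282
    = 4.4 · 0.32016 − 1.282
    = 1.4087 − 1.282 = 0.1267 → 0.13
Power = Φ(0.13) = 0.552.

Power ≈ 0.552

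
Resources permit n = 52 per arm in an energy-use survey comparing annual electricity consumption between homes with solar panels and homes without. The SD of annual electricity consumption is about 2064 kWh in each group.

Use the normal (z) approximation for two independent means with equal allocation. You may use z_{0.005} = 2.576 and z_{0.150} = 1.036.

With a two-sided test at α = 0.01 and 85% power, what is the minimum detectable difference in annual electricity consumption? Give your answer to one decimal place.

Minimum detectable difference ≈ 1462.1 kWh

δ = (z_{α/2} + z_β) · √((σ₁²+σ₂²)/n)
  = (2.576 + 1.036) · √(8520192/52)
  = 3.612 · √163849.8
  = 3.612 · 404.7837
  = 1462.0787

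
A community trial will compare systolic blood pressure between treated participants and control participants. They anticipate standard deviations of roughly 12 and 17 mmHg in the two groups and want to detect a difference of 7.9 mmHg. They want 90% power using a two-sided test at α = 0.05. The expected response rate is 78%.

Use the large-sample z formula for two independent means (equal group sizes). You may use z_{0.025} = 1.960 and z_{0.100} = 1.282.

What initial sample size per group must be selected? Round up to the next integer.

n = (z_{α/2} + z_β)² · (σ₁² + σ₂²) / δ²
  = (1.960 + 1.282)² · (12² + 17² = 433) / 7.9²
  = 10.5106 · 433 / 62.41
  = 72.92
Adjust for 78% response: 72.92 / 0.78 = 93.49.
Round up → n = 94 per group.

n = 94 per group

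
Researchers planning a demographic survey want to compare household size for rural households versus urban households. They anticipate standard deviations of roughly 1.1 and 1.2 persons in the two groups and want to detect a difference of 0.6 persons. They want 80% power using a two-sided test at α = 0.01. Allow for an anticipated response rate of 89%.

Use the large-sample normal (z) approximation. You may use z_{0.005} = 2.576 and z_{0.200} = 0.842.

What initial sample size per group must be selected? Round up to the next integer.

n = 97 per group

n = (z_{α/2} + z_β)² · (σ₁² + σ₂²) / δ²
  = (2.576 + 0.842)² · (1.1² + 1.2² = 2.65) / 0.6²
  = 11.6827 · 2.65 / 0.36
  = 86.00
Adjust for 89% response: 86.00 / 0.89 = 96.63.
Round up → n = 97 per group.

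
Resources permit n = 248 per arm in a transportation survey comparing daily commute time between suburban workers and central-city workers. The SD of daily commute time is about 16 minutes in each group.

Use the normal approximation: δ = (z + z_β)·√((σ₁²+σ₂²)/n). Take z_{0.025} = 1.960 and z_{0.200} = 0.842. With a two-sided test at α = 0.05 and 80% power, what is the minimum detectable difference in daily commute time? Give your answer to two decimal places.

Minimum detectable difference ≈ 4.03 minutes

δ = (z_{α/2} + z_β) · √((σ₁²+σ₂²)/n)
  = (1.960 + 0.842) · √(512/248)
  = 2.802 · √2.0645
  = 2.802 · 1.4368
  = 4.0260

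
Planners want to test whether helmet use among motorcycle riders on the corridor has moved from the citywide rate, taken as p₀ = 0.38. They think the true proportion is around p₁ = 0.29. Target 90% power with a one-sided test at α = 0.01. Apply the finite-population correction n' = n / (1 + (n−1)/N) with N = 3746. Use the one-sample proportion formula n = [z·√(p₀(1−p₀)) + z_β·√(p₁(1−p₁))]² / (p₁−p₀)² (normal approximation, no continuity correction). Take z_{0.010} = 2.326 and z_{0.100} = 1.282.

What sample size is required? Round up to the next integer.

n = 330

n = [z_α·√(p₀q₀) + z_β·√(p₁q₁)]² / (p₁ − p₀)²
  = [2.326·√(0.38·0.62) + 1.282·√(0.29·0.71)]² / (-0.09)²
  = [2.326·0.4854 + 1.282·0.4538]² / 0.0081
  = [1.7107]² / 0.0081
  = 361.31
Finite-population correction (N = 3746): 361.31 / (1 + (361.31 − 1)/3746) = 329.61.
Round up → n = 330.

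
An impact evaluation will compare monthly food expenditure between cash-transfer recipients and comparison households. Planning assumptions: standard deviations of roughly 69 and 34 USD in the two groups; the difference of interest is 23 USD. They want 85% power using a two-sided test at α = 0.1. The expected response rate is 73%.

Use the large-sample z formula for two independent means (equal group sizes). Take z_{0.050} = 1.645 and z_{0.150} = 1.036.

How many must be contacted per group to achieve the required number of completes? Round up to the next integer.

n = (z_{α/2} + z_β)² · (σ₁² + σ₂²) / δ²
  = (1.645 + 1.036)² · (69² + 34² = 5917) / 23²
  = 7.1878 · 5917 / 529
  = 80.40
Adjust for 73% response: 80.40 / 0.73 = 110.13.
Round up → n = 111 per group.

n = 111 per group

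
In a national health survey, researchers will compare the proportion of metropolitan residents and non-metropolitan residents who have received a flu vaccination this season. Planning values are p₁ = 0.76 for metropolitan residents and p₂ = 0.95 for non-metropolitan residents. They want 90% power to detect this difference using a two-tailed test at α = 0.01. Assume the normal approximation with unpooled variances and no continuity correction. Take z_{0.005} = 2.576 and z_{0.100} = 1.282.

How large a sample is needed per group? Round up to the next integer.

n = (z_{α/2} + z_β)² · [p₁(1−p₁) + p₂(1−p₂)] / (p₁ − p₂)²
  = (2.576 + 1.282)² · (0.76·0.24 + 0.95·0.05) / (-0.19)²
  = (3.858)² · (0.1824 + 0.0475) / 0.0361
  = 14.8842 · 0.2299 / 0.0361
  = 94.79
Round up → n = 95 per group.

n = 95 per group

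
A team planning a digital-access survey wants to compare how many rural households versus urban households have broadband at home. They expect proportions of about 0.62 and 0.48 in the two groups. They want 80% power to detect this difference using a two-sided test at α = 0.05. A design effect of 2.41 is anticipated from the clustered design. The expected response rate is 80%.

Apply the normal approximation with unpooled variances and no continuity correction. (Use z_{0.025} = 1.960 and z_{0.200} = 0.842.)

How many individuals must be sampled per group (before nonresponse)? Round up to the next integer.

n = 586 per group

n = (z_{α/2} + z_β)² · [p₁(1−p₁) + p₂(1−p₂)] / (p₁ − p₂)²
  = (1.960 + 0.842)² · (0.62·0.38 + 0.48·0.52) / (0.14)²
  = (2.802)² · (0.2356 + 0.2496) / 0.0196
  = 7.8512 · 0.4852 / 0.0196
  = 194.36
Design effect: 2.41 × 194.36 = 468.40.
Adjust for 80% response: 468.40 / 0.80 = 585.50.
Round up → n = 586 per group.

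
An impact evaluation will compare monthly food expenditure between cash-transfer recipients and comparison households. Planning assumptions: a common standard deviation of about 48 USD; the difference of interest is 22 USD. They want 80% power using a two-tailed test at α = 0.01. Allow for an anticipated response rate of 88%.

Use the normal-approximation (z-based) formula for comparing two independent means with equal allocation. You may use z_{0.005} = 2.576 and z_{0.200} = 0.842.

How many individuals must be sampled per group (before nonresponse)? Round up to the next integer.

n = 127 per group

n = (z_{α/2} + z_β)² · (σ₁² + σ₂²) / δ²
  = (2.576 + 0.842)² · (2·48² = 4608) / 22²
  = 11.6827 · 4608 / 484
  = 111.23
Adjust for 88% response: 111.23 / 0.88 = 126.39.
Round up → n = 127 per group.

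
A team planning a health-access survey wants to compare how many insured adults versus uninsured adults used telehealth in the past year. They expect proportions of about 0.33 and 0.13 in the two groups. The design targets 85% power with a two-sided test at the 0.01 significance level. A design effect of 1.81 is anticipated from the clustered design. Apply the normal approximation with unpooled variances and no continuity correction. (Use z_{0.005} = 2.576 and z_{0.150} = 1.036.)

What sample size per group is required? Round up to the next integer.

n = (z_{α/2} + z_β)² · [p₁(1−p₁) + p₂(1−p₂)] / (p₁ − p₂)²
  = (2.576 + 1.036)² · (0.33·0.67 + 0.13·0.87) / (0.20)²
  = (3.612)² · (0.2211 + 0.1131) / 0.0400
  = 13.0465 · 0.3342 / 0.0400
  = 109.00
Design effect: 1.81 × 109.00 = 197.30.
Round up → n = 198 per group.

n = 198 per group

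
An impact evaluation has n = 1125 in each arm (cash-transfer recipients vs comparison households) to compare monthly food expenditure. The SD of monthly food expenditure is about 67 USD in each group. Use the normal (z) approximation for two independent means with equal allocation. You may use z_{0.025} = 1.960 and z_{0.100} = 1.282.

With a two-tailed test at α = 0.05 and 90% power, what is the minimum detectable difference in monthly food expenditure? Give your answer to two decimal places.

Minimum detectable difference ≈ 9.16 USD

δ = (z_{α/2} + z_β) · √((σ₁²+σ₂²)/n)
  = (1.960 + 1.282) · √(8978/1125)
  = 3.242 · √7.9804
  = 3.242 · 2.8250
  = 9.1585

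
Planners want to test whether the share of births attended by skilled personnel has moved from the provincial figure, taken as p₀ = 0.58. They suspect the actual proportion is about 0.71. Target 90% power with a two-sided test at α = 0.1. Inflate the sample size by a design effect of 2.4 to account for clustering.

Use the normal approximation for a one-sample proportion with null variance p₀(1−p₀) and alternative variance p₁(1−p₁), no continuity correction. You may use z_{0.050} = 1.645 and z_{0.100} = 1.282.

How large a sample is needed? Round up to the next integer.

n = [z_{α/2}·√(p₀q₀) + z_β·√(p₁q₁)]² / (p₁ − p₀)²
  = [1.645·√(0.58·0.42) + 1.282·√(0.71·0.29)]² / (0.13)²
  = [1.645·0.4936 + 1.282·0.4538]² / 0.0169
  = [1.3936]² / 0.0169
  = 114.92
Design effect: 2.4 × 114.92 = 275.81.
Round up → n = 276.

n = 276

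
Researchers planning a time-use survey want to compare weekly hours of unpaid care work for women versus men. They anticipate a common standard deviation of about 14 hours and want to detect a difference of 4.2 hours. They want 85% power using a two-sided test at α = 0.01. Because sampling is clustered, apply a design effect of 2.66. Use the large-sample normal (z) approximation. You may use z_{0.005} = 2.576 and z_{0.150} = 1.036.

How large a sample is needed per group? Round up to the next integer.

n = (z_{α/2} + z_β)² · (σ₁² + σ₂²) / δ²
  = (2.576 + 1.036)² · (2·14² = 392) / 4.2²
  = 13.0465 · 392 / 17.64
  = 289.92
Design effect: 2.66 × 289.92 = 771.20.
Round up → n = 772 per group.

n = 772 per group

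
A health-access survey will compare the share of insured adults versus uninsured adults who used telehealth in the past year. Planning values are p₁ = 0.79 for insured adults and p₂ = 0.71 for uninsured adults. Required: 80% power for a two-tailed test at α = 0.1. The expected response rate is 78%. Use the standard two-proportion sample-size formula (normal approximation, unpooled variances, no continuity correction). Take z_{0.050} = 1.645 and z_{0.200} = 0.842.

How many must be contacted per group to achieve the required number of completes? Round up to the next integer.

n = (z_{α/2} + z_β)² · [p₁(1−p₁) + p₂(1−p₂)] / (p₁ − p₂)²
  = (1.645 + 0.842)² · (0.79·0.21 + 0.71·0.29) / (0.08)²
  = (2.487)² · (0.1659 + 0.2059) / 0.0064
  = 6.1852 · 0.3718 / 0.0064
  = 359.32
Adjust for 78% response: 359.32 / 0.78 = 460.67.
Round up → n = 461 per group.

n = 461 per group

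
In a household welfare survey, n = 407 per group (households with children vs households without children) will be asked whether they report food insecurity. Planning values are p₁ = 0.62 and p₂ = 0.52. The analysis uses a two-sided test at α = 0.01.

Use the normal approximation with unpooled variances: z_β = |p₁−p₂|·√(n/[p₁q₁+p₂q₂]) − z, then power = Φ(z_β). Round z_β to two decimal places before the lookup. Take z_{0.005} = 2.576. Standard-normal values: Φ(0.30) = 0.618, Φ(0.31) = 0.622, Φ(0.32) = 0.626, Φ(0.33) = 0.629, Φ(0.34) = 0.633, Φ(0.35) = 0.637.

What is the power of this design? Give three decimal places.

Power ≈ 0.626

z_β = |p₁−p₂|·√(n/[p₁q₁+p₂q₂]) − z_{α/2}
    = 0.10 · √(407/0.4852) − 2.576
    = 0.10 · 28.9626 − 2.576
    = 2.8963 − 2.576 = 0.3203 → 0.32
Power = Φ(0.32) = 0.626.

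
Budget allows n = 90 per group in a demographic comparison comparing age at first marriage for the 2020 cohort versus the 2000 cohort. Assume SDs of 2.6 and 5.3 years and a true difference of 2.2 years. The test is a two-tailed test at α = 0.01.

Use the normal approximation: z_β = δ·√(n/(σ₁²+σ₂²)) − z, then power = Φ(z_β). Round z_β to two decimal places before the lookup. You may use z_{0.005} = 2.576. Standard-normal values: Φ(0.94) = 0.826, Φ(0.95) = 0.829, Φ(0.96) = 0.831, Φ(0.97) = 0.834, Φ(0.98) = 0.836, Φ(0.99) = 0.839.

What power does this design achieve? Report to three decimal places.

Power ≈ 0.831

z_β = δ·√(n/(σ₁²+σ₂²)) − z_{α/2}
    = 2.2 · √(90/34.85) − 2.576
    = 2.2 · 1.60701 − 2.576
    = 3.5354 − 2.576 = 0.9594 → 0.96
Power = Φ(0.96) = 0.831.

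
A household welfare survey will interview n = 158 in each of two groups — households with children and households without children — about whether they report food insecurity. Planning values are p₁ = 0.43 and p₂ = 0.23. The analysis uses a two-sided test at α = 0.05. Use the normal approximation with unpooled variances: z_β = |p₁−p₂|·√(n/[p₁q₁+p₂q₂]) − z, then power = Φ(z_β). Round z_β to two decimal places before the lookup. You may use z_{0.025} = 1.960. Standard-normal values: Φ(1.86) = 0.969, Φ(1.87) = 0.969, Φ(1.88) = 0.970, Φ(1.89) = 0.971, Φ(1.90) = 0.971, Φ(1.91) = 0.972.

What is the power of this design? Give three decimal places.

Power ≈ 0.972

z_β = |p₁−p₂|·√(n/[p₁q₁+p₂q₂]) − z_{α/2}
    = 0.20 · √(158/0.4222) − 1.960
    = 0.20 · 19.3450 − 1.960
    = 3.8690 − 1.960 = 1.9090 → 1.91
Power = Φ(1.91) = 0.972.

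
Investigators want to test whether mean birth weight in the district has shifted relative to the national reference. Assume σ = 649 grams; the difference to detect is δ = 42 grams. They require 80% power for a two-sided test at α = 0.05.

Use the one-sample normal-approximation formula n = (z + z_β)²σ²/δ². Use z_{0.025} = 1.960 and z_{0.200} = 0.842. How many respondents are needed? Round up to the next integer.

n = 1875

n = (z_{α/2} + z_β)² · σ² / δ²
  = (1.960 + 0.842)² · 649² / 42²
  = 7.8512 · 421201 / 1764
  = 1874.68
Round up → n = 1875.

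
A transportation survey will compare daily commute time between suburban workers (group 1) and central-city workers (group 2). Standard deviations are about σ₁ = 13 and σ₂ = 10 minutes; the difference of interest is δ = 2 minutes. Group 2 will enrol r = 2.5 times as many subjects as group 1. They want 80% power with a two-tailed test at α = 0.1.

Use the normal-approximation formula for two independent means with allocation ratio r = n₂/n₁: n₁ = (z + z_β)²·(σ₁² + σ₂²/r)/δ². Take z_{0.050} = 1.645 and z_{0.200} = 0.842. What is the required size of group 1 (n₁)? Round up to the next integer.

n₁ = 324

n₁ = (z_{α/2} + z_β)² · (σ₁² + σ₂²/r) / δ²
   = (1.645 + 0.842)² · (13² + 10²/2.5) / 2²
   = 6.1852 · (169 + 40) / 4
   = 6.1852 · 209 / 4
   = 323.18
Round up → n₁ = 324; n₂ = r·n₁ = 2.5 × 324 = 810.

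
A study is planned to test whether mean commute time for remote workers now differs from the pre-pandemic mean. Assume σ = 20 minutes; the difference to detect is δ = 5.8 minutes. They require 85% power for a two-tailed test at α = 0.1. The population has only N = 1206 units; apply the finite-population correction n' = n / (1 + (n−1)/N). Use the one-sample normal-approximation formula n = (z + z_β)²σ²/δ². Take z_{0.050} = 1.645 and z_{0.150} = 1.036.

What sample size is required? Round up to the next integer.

n = 80

n = (z_{α/2} + z_β)² · σ² / δ²
  = (1.645 + 1.036)² · 20² / 5.8²
  = 7.1878 · 400 / 33.64
  = 85.47
Finite-population correction (N = 1206): 85.47 / (1 + (85.47 − 1)/1206) = 79.87.
Round up → n = 80.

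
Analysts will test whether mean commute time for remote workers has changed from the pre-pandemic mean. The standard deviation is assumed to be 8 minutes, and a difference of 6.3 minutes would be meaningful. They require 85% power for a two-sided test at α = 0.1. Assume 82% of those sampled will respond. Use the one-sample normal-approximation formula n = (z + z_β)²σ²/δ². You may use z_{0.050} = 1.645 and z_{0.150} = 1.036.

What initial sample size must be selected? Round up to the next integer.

n = (z_{α/2} + z_β)² · σ² / δ²
  = (1.645 + 1.036)² · 8² / 6.3²
  = 7.1878 · 64 / 39.69
  = 11.59
Adjust for 82% response: 11.59 / 0.82 = 14.13.
Round up → n = 15.

n = 15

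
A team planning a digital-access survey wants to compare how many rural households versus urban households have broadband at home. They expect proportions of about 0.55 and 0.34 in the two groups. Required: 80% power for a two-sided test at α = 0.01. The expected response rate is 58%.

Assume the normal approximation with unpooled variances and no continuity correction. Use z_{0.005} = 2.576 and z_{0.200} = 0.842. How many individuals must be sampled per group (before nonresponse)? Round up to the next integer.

n = 216 per group

n = (z_{α/2} + z_β)² · [p₁(1−p₁) + p₂(1−p₂)] / (p₁ − p₂)²
  = (2.576 + 0.842)² · (0.55·0.45 + 0.34·0.66) / (0.21)²
  = (3.418)² · (0.2475 + 0.2244) / 0.0441
  = 11.6827 · 0.4719 / 0.0441
  = 125.01
Adjust for 58% response: 125.01 / 0.58 = 215.54.
Round up → n = 216 per group.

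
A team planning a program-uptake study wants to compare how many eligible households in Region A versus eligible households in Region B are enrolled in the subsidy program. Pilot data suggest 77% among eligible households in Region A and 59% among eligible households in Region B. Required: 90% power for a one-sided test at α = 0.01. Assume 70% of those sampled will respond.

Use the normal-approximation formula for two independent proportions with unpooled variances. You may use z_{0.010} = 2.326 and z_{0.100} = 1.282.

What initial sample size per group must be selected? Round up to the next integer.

n = (z_α + z_β)² · [p₁(1−p₁) + p₂(1−p₂)] / (p₁ − p₂)²
  = (2.326 + 1.282)² · (0.77·0.23 + 0.59·0.41) / (0.18)²
  = (3.608)² · (0.1771 + 0.2419) / 0.0324
  = 13.0177 · 0.4190 / 0.0324
  = 168.35
Adjust for 70% response: 168.35 / 0.70 = 240.49.
Round up → n = 241 per group.

n = 241 per group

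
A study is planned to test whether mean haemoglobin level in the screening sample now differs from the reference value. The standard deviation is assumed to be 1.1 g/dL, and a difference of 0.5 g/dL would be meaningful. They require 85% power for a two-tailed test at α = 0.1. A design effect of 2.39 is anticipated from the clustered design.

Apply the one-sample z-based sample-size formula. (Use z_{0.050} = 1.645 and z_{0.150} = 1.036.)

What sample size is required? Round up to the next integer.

n = 84

n = (z_{α/2} + z_β)² · σ² / δ²
  = (1.645 + 1.036)² · 1.1² / 0.5²
  = 7.1878 · 1.21 / 0.25
  = 34.79
Design effect: 2.39 × 34.79 = 83.15.
Round up → n = 84.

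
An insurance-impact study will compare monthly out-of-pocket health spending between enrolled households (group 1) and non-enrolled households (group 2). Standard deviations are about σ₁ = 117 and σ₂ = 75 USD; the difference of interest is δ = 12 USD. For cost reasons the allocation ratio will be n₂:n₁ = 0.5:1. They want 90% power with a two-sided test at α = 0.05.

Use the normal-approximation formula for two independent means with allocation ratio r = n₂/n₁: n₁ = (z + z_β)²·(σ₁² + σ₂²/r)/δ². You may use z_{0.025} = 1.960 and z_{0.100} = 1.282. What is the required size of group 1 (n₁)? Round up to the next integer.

n₁ = 1821

n₁ = (z_{α/2} + z_β)² · (σ₁² + σ₂²/r) / δ²
   = (1.960 + 1.282)² · (117² + 75²/0.5) / 12²
   = 10.5106 · (13689 + 11250) / 144
   = 10.5106 · 24939 / 144
   = 1820.30
Round up → n₁ = 1821; n₂ = r·n₁ = 0.5 × 1821 = 911.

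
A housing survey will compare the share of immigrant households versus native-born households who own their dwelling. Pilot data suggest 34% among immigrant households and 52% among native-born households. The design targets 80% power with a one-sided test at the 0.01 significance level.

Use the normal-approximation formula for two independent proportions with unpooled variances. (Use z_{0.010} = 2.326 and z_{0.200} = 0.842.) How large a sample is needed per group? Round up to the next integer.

n = 147 per group

n = (z_α + z_β)² · [p₁(1−p₁) + p₂(1−p₂)] / (p₁ − p₂)²
  = (2.326 + 0.842)² · (0.34·0.66 + 0.52·0.48) / (-0.18)²
  = (3.168)² · (0.2244 + 0.2496) / 0.0324
  = 10.0362 · 0.4740 / 0.0324
  = 146.83
Round up → n = 147 per group.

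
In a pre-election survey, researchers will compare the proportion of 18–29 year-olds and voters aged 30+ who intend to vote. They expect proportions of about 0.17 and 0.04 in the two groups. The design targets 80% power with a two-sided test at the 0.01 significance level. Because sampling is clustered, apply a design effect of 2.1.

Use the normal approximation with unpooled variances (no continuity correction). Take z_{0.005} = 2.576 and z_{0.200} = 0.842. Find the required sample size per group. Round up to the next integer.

n = (z_{α/2} + z_β)² · [p₁(1−p₁) + p₂(1−p₂)] / (p₁ − p₂)²
  = (2.576 + 0.842)² · (0.17·0.83 + 0.04·0.96) / (0.13)²
  = (3.418)² · (0.1411 + 0.0384) / 0.0169
  = 11.6827 · 0.1795 / 0.0169
  = 124.09
Design effect: 2.1 × 124.09 = 260.58.
Round up → n = 261 per group.

n = 261 per group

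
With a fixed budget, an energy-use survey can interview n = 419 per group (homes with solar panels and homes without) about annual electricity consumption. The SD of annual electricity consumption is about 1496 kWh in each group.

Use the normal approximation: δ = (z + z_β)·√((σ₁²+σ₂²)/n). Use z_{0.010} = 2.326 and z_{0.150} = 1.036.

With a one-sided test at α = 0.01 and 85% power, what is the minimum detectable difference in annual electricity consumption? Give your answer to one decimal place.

δ = (z_α + z_β) · √((σ₁²+σ₂²)/n)
  = (2.326 + 1.036) · √(4476032/419)
  = 3.362 · √10682.7
  = 3.362 · 103.3569
  = 347.4860

Minimum detectable difference ≈ 347.5 kWh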